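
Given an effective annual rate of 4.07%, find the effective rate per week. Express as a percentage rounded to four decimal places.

The per-week rate i satisfies (1 + i)^52 = 1 + 0.0407.
i = 1.0407^(1/52) − 1 = 0.0007675 = 0.0767%.

0.0767%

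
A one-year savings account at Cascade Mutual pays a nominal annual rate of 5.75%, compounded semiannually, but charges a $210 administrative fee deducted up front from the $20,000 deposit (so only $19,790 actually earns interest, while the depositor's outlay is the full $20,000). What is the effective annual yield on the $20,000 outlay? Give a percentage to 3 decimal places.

Value after one year: 19,790 × (1 + 0.0575/2)^2 = 19,790 × 1.058327 = $20,944.28.
Effective yield on the $20,000 outlay: 20,944.28 / 20,000 − 1 = 0.047214 = 4.721%.

4.721%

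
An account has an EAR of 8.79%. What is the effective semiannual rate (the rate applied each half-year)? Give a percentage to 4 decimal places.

The per-half-year rate i satisfies (1 + i)^2 = 1 + 0.0879.
i = 1.0879^(1/2) − 1 = 0.0430244 = 4.3024%.

4.3024%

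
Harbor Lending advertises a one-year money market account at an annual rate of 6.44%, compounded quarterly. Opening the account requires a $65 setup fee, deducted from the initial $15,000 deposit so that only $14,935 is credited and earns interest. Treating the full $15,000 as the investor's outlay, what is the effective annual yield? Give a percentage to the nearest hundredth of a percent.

6.14%

Value after one year: 14,935 × (1 + 0.0644/4)^4 = 14,935 × 1.065972 = $15,920.29.
Effective yield on the $15,000 outlay: 15,920.29 / 15,000 − 1 = 0.061353 = 6.14%.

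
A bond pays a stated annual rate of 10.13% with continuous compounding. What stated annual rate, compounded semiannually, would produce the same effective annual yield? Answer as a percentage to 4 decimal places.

10.3909%

EAR under continuous compounding: e^0.1013 − 1 = 0.106609.
Solve (1 + r/2)^2 = 1.106609: r/2 = 1.106609^(1/2) − 1 = 0.051955, so r = 0.103909 = 10.3909%.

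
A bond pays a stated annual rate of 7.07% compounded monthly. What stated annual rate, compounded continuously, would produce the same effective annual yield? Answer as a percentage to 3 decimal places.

EAR = (1 + 0.0707/12)^12 − 1 = 0.073037.
Equivalent continuous rate: r = ln(1 + 0.073037) = 0.070493 = 7.049%.

7.049%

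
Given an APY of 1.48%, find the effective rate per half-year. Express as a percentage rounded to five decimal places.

The per-half-year rate i satisfies (1 + i)^2 = 1 + 0.0148.
i = 1.0148^(1/2) − 1 = 0.0073728 = 0.73728%.

0.73728%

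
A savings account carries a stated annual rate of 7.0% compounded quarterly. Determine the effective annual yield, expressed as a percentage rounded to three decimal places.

7.186%

EAR = (1 + 0.070/4)^4 − 1.
= (1 + 0.017500)^4 − 1 = 1.071859 − 1 = 7.186%.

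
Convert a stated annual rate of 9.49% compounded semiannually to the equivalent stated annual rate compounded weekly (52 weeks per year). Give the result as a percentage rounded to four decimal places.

EAR = (1 + 0.0949/2)^2 − 1 = 0.097152.
Solve (1 + r/52)^52 = 1.097152: r/52 = 1.097152^(1/52) − 1 = 0.001785, so r = 0.092800 = 9.2800%.

9.2800%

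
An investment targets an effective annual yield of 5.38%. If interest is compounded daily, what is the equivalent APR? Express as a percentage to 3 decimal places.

5.241%

(1 + r/365)^365 − 1 = 0.0538, so 1 + r/365 = 1.0538^(1/365).
r/365 = 0.000144, so r = 0.052406 = 5.241%.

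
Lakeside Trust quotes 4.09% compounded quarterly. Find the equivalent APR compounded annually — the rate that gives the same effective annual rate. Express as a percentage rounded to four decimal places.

4.1532%

EAR = (1 + 0.0409/4)^4 − 1 = 0.041532.
Compounded annually, the equivalent nominal rate is the EAR itself: 4.1532%.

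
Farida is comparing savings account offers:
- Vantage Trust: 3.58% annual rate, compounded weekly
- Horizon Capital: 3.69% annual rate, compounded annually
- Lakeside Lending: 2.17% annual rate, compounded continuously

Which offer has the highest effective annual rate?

Horizon Capital

Vantage Trust: (1 + 0.0358/52)^52 − 1 = 3.644%
Horizon Capital: compounded annually, EAR = 3.690%
Lakeside Lending: e^0.0217 − 1 = 2.194%
The highest effective annual rate is Horizon Capital at 3.690%.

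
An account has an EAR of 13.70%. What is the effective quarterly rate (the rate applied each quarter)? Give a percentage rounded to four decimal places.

3.2619%

The per-quarter rate i satisfies (1 + i)^4 = 1 + 0.1370.
i = 1.1370^(1/4) − 1 = 0.0326190 = 3.2619%.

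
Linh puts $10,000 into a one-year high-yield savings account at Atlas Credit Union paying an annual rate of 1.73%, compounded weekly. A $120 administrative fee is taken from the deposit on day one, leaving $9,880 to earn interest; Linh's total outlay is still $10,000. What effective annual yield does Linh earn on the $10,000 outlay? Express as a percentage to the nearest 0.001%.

Value after one year: 9,880 × (1 + 0.0173/52)^52 = 9,880 × 1.017448 = $10,052.38.
Effective yield on the $10,000 outlay: 10,052.38 / 10,000 − 1 = 0.005238 = 0.524%.

0.524%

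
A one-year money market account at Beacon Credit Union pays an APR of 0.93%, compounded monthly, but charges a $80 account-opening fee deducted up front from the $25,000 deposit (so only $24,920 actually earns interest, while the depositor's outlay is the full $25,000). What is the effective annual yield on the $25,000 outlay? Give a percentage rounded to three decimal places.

0.611%

Value after one year: 24,920 × (1 + 0.0093/12)^12 = 24,920 × 1.009340 = $25,152.75.
Effective yield on the $25,000 outlay: 25,152.75 / 25,000 − 1 = 0.006110 = 0.611%.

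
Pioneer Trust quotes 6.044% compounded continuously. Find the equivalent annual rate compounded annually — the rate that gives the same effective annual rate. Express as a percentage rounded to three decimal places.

EAR under continuous compounding: e^0.06044 − 1 = 0.062304.
Compounded annually, the equivalent nominal rate is the EAR itself: 6.230%.

6.230%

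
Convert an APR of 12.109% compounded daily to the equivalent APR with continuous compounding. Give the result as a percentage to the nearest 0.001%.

12.107%

EAR = (1 + 0.12109/365)^365 − 1 = 0.128704.
Equivalent continuous rate: r = ln(1 + 0.128704) = 0.121070 = 12.107%.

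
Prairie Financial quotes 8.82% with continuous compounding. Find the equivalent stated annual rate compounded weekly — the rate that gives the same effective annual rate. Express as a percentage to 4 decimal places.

EAR under continuous compounding: e^0.0882 − 1 = 0.092207.
Solve (1 + r/52)^52 = 1.092207: r/52 = 1.092207^(1/52) − 1 = 0.001698, so r = 0.088275 = 8.8275%.

8.8275%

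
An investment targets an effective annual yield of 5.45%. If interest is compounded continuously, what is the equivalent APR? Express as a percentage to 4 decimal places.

Continuous: nominal r satisfies e^r − 1 = 0.0545.
r = ln(1 + 0.0545) = ln(1.0545) = 0.053067 = 5.3067%.

5.3067%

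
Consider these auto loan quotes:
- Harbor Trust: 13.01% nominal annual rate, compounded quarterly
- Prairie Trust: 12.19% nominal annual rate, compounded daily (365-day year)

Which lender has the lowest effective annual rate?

Prairie Trust

Harbor Trust: (1 + 0.1301/4)^4 − 1 = 13.659%
Prairie Trust: (1 + 0.1219/365)^365 − 1 = 12.962%
The lowest effective annual rate is Prairie Trust at 12.962%.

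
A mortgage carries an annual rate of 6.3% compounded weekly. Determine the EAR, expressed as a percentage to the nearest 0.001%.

6.499%

EAR = (1 + 0.063/52)^52 − 1.
= (1 + 0.001212)^52 − 1 = 1.064986 − 1 = 6.499%.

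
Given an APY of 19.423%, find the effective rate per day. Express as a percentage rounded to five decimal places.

0.04864%

The per-day rate i satisfies (1 + i)^365 = 1 + 0.19423.
i = 1.19423^(1/365) − 1 = 0.0004864 = 0.04864%.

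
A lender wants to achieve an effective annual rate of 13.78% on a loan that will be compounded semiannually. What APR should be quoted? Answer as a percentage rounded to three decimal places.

(1 + r/2)^2 − 1 = 0.1378, so 1 + r/2 = 1.1378^(1/2).
r/2 = 0.066677, so r = 0.133354 = 13.335%.

13.335%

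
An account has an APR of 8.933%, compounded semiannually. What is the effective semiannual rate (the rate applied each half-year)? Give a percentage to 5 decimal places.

4.46650%

With a nominal annual rate compounded semiannually, the periodic rate is the nominal rate divided by 2.
i = 0.08933 / 2 = 0.0446650 = 4.46650%.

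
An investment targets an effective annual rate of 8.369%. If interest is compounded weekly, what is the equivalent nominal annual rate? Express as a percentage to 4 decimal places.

8.0434%

(1 + r/52)^52 − 1 = 0.08369, so 1 + r/52 = 1.08369^(1/52).
r/52 = 0.001547, so r = 0.080434 = 8.0434%.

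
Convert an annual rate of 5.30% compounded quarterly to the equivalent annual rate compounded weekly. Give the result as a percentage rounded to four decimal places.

EAR = (1 + 0.0530/4)^4 − 1 = 0.054063.
Solve (1 + r/52)^52 = 1.054063: r/52 = 1.054063^(1/52) − 1 = 0.001013, so r = 0.052679 = 5.2679%.

5.2679%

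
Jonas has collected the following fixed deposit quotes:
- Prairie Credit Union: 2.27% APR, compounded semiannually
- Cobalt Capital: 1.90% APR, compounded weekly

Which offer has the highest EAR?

Prairie Credit Union: (1 + 0.0227/2)^2 − 1 = 2.283%
Cobalt Capital: (1 + 0.0190/52)^52 − 1 = 1.918%
The highest effective annual rate is Prairie Credit Union at 2.283%.

Prairie Credit Union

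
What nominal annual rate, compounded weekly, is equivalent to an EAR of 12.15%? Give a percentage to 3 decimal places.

11.479%

(1 + r/52)^52 − 1 = 0.1215, so 1 + r/52 = 1.1215^(1/52).
r/52 = 0.002208, so r = 0.114794 = 11.479%.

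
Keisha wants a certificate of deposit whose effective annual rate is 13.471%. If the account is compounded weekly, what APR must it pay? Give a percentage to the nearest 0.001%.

(1 + r/52)^52 − 1 = 0.13471, so 1 + r/52 = 1.13471^(1/52).
r/52 = 0.002433, so r = 0.126531 = 12.653%.

12.653%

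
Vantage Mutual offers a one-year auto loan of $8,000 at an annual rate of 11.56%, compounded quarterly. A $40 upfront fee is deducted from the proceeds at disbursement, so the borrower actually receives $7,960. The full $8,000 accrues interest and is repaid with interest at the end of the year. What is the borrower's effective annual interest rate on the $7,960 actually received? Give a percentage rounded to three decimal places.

Amount owed after one year: 8,000 × (1 + 0.1156/4)^4 = 8,000 × 1.120709 = $8,965.67.
Effective rate on net proceeds: 8,965.67 / 7,960 − 1 = 0.126340 = 12.634%.

12.634%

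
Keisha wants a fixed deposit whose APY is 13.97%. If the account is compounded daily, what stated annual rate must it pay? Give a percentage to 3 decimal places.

13.079%

(1 + r/365)^365 − 1 = 0.1397, so 1 + r/365 = 1.1397^(1/365).
r/365 = 0.000358, so r = 0.130788 = 13.079%.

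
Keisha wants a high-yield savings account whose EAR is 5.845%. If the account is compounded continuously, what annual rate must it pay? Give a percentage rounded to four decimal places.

Continuous: nominal r satisfies e^r − 1 = 0.05845.
r = ln(1 + 0.05845) = ln(1.05845) = 0.056806 = 5.6806%.

5.6806%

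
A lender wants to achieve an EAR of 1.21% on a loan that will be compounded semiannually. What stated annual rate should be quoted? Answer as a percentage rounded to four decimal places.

(1 + r/2)^2 − 1 = 0.0121, so 1 + r/2 = 1.0121^(1/2).
r/2 = 0.006032, so r = 0.012064 = 1.2064%.

1.2064%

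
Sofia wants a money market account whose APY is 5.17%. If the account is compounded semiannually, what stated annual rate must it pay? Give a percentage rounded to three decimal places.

(1 + r/2)^2 − 1 = 0.0517, so 1 + r/2 = 1.0517^(1/2).
r/2 = 0.025524, so r = 0.051049 = 5.105%.

5.105%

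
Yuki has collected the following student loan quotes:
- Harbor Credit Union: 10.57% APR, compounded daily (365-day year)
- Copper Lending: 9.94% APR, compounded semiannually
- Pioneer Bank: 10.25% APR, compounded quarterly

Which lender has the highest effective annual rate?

Harbor Credit Union: (1 + 0.1057/365)^365 − 1 = 11.147%
Copper Lending: (1 + 0.0994/2)^2 − 1 = 10.187%
Pioneer Bank: (1 + 0.1025/4)^4 − 1 = 10.651%
The highest effective annual rate is Harbor Credit Union at 11.147%.

Harbor Credit Union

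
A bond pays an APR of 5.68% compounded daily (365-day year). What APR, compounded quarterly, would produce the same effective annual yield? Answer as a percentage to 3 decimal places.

EAR = (1 + 0.0568/365)^365 − 1 = 0.058439.
Solve (1 + r/4)^4 = 1.058439: r/4 = 1.058439^(1/4) − 1 = 0.014300, so r = 0.057201 = 5.720%.

5.720%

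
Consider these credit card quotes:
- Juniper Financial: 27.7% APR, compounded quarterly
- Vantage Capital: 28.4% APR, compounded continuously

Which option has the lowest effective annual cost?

Juniper Financial: (1 + 0.277/4)^4 − 1 = 30.712%
Vantage Capital: e^0.284 − 1 = 32.843%
The lowest effective annual rate is Juniper Financial at 30.712%.

Juniper Financial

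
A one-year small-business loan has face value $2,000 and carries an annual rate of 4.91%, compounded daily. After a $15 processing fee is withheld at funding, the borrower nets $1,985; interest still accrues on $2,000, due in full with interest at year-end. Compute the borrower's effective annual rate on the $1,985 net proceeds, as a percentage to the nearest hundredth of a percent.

5.83%

Amount owed after one year: 2,000 × (1 + 0.0491/365)^365 = 2,000 × 1.050322 = $2,100.64.
Effective rate on net proceeds: 2,100.64 / 1,985 − 1 = 0.058259 = 5.83%.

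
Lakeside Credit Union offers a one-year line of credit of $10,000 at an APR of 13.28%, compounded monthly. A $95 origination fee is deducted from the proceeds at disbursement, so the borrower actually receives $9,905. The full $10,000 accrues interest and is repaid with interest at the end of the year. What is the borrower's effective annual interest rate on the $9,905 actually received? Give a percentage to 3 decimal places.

Amount owed after one year: 10,000 × (1 + 0.1328/12)^12 = 10,000 × 1.141189 = $11,411.89.
Effective rate on net proceeds: 11,411.89 / 9,905 − 1 = 0.152134 = 15.213%.

15.213%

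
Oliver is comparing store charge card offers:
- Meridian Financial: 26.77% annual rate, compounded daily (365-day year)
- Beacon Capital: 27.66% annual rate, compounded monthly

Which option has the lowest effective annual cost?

Meridian Financial

Meridian Financial: (1 + 0.2677/365)^365 − 1 = 30.683%
Beacon Capital: (1 + 0.2766/12)^12 − 1 = 31.451%
The lowest effective annual rate is Meridian Financial at 30.683%.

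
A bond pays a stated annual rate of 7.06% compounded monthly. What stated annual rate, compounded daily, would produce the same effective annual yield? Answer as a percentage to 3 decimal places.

EAR = (1 + 0.0706/12)^12 − 1 = 0.072930.
Solve (1 + r/365)^365 = 1.072930: r/365 = 1.072930^(1/365) − 1 = 0.000193, so r = 0.070400 = 7.040%.

7.040%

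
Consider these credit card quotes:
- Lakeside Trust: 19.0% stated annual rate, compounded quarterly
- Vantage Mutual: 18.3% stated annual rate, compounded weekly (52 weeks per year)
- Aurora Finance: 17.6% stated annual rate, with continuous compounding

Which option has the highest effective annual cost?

Lakeside Trust

Lakeside Trust: (1 + 0.190/4)^4 − 1 = 20.397%
Vantage Mutual: (1 + 0.183/52)^52 − 1 = 20.043%
Aurora Finance: e^0.176 − 1 = 19.244%
The highest effective annual rate is Lakeside Trust at 20.397%.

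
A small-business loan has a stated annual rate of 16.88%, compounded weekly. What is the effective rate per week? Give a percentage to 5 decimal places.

With a nominal annual rate compounded weekly, the periodic rate is the nominal rate divided by 52.
i = 0.1688 / 52 = 0.0032462 = 0.32462%.

0.32462%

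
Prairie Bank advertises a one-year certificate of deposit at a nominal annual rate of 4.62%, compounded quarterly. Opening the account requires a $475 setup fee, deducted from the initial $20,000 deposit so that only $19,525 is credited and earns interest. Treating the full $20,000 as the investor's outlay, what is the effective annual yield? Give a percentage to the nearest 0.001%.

Value after one year: 19,525 × (1 + 0.0462/4)^4 = 19,525 × 1.047007 = $20,442.80.
Effective yield on the $20,000 outlay: 20,442.80 / 20,000 − 1 = 0.022140 = 2.214%.

2.214%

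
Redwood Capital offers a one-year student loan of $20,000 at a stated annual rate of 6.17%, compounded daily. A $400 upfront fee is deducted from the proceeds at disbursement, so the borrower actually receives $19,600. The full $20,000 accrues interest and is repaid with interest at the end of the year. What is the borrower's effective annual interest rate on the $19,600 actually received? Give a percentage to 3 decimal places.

8.534%

Amount owed after one year: 20,000 × (1 + 0.0617/365)^365 = 20,000 × 1.063638 = $21,272.75.
Effective rate on net proceeds: 21,272.75 / 19,600 − 1 = 0.085345 = 8.534%.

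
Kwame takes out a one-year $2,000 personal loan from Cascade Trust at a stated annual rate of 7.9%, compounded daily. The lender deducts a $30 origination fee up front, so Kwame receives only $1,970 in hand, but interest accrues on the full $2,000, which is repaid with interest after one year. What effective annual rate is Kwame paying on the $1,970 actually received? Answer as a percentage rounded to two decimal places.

Amount owed after one year: 2,000 × (1 + 0.079/365)^365 = 2,000 × 1.082195 = $2,164.39.
Effective rate on net proceeds: 2,164.39 / 1,970 − 1 = 0.098675 = 9.87%.

9.87%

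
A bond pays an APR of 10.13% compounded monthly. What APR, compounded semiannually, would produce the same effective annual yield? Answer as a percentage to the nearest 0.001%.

10.346%

EAR = (1 + 0.1013/12)^12 − 1 = 0.106138.
Solve (1 + r/2)^2 = 1.106138: r/2 = 1.106138^(1/2) − 1 = 0.051731, so r = 0.103462 = 10.346%.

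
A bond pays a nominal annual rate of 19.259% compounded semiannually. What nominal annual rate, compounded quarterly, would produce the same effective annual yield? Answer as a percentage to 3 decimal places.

18.816%

EAR = (1 + 0.19259/2)^2 − 1 = 0.201863.
Solve (1 + r/4)^4 = 1.201863: r/4 = 1.201863^(1/4) − 1 = 0.047041, so r = 0.188164 = 18.816%.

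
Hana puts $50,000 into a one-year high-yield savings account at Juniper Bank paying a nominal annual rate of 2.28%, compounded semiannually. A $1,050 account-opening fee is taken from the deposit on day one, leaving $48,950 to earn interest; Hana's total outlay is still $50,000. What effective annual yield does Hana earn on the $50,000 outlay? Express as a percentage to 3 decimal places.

Value after one year: 48,950 × (1 + 0.0228/2)^2 = 48,950 × 1.022930 = $50,072.42.
Effective yield on the $50,000 outlay: 50,072.42 / 50,000 − 1 = 0.001448 = 0.145%.

0.145%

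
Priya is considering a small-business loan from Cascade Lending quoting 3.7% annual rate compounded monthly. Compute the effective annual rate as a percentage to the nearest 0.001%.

3.763%

EAR = (1 + 0.037/12)^12 − 1.
= 1.037634 − 1 = 3.763%.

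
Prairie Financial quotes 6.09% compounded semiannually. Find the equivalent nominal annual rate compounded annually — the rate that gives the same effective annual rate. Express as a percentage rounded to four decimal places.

EAR = (1 + 0.0609/2)^2 − 1 = 0.061827.
Compounded annually, the equivalent nominal rate is the EAR itself: 6.1827%.

6.1827%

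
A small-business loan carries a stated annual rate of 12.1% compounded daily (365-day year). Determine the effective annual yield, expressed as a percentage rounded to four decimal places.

12.8602%

EAR = (1 + 0.121/365)^365 − 1.
= (1 + 0.000332)^365 − 1 = 1.128602 − 1 = 12.8602%.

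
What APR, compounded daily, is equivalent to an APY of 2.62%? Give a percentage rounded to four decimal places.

2.5864%

(1 + r/365)^365 − 1 = 0.0262, so 1 + r/365 = 1.0262^(1/365).
r/365 = 0.000071, so r = 0.025864 = 2.5864%.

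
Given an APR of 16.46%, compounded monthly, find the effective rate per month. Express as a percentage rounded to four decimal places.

With a nominal annual rate compounded monthly, the periodic rate is the nominal rate divided by 12.
i = 0.1646 / 12 = 0.0137167 = 1.3717%.

1.3717%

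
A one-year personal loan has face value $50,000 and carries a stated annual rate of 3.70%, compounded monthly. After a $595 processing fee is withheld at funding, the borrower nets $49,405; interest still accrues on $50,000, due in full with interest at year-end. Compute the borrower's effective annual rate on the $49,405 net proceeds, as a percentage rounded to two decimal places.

5.01%

Amount owed after one year: 50,000 × (1 + 0.0370/12)^12 = 50,000 × 1.037634 = $51,881.70.
Effective rate on net proceeds: 51,881.70 / 49,405 − 1 = 0.050131 = 5.01%.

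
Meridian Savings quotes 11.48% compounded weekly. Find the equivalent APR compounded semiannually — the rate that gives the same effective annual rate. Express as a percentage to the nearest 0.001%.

11.802%

EAR = (1 + 0.1148/52)^52 − 1 = 0.121507.
Solve (1 + r/2)^2 = 1.121507: r/2 = 1.121507^(1/2) − 1 = 0.059012, so r = 0.118025 = 11.802%.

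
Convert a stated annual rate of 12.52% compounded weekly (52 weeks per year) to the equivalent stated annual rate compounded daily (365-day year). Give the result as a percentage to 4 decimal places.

12.5071%

EAR = (1 + 0.1252/52)^52 − 1 = 0.133205.
Solve (1 + r/365)^365 = 1.133205: r/365 = 1.133205^(1/365) − 1 = 0.000343, so r = 0.125071 = 12.5071%.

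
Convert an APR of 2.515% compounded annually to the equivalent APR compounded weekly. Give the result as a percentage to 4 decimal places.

Compounded annually, EAR = nominal = 0.025150.
Solve (1 + r/52)^52 = 1.025150: r/52 = 1.025150^(1/52) − 1 = 0.000478, so r = 0.024845 = 2.4845%.

2.4845%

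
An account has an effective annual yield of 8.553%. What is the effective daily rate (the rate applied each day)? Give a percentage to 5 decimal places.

0.02249%

The per-day rate i satisfies (1 + i)^365 = 1 + 0.08553.
i = 1.08553^(1/365) − 1 = 0.0002249 = 0.02249%.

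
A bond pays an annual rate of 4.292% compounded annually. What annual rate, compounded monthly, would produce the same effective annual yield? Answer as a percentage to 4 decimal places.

4.2098%

Compounded annually, EAR = nominal = 0.042920.
Solve (1 + r/12)^12 = 1.042920: r/12 = 1.042920^(1/12) − 1 = 0.003508, so r = 0.042098 = 4.2098%.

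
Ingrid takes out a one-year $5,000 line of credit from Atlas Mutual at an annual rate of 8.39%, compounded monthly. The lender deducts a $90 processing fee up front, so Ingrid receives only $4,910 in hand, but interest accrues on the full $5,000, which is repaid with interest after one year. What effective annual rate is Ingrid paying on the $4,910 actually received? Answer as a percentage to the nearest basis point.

Amount owed after one year: 5,000 × (1 + 0.0839/12)^12 = 5,000 × 1.087203 = $5,436.01.
Effective rate on net proceeds: 5,436.01 / 4,910 − 1 = 0.107131 = 10.71%.

10.71%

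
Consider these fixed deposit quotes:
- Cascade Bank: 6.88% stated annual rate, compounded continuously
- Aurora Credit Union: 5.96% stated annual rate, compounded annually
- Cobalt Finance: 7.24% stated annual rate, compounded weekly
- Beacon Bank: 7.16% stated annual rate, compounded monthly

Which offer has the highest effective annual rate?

Cobalt Finance

Cascade Bank: e^0.0688 − 1 = 7.122%
Aurora Credit Union: compounded annually, EAR = 5.960%
Cobalt Finance: (1 + 0.0724/52)^52 − 1 = 7.503%
Beacon Bank: (1 + 0.0716/12)^12 − 1 = 7.400%
The highest effective annual rate is Cobalt Finance at 7.503%.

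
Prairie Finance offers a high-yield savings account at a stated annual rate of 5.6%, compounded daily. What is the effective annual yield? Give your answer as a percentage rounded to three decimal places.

EAR = (1 + 0.056/365)^365 − 1.
= (1 + 0.000153)^365 − 1 = 1.057593 − 1 = 5.759%.

5.759%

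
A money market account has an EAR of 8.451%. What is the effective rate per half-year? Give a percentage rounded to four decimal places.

The per-half-year rate i satisfies (1 + i)^2 = 1 + 0.08451.
i = 1.08451^(1/2) − 1 = 0.0413981 = 4.1398%.

4.1398%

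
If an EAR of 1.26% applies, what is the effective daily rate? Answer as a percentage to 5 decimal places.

The per-day rate i satisfies (1 + i)^365 = 1 + 0.0126.
i = 1.0126^(1/365) − 1 = 0.0000343 = 0.00343%.

0.00343%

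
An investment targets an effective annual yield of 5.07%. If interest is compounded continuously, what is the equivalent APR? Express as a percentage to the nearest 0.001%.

4.946%

Continuous: nominal r satisfies e^r − 1 = 0.0507.
r = ln(1 + 0.0507) = ln(1.0507) = 0.049457 = 4.946%.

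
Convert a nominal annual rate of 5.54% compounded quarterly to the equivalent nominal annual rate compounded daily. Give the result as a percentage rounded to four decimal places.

5.5024%

EAR = (1 + 0.0554/4)^4 − 1 = 0.056562.
Solve (1 + r/365)^365 = 1.056562: r/365 = 1.056562^(1/365) − 1 = 0.000151, so r = 0.055024 = 5.5024%.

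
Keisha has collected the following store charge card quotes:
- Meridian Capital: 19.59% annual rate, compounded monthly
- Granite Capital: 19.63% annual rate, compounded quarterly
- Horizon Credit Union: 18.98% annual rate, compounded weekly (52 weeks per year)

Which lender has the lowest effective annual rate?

Meridian Capital: (1 + 0.1959/12)^12 − 1 = 21.448%
Granite Capital: (1 + 0.1963/4)^4 − 1 = 21.123%
Horizon Credit Union: (1 + 0.1898/52)^52 − 1 = 20.859%
The lowest effective annual rate is Horizon Credit Union at 20.859%.

Horizon Credit Union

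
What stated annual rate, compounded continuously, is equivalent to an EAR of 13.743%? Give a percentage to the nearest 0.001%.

12.877%

Continuous: nominal r satisfies e^r − 1 = 0.13743.
r = ln(1 + 0.13743) = ln(1.13743) = 0.128771 = 12.877%.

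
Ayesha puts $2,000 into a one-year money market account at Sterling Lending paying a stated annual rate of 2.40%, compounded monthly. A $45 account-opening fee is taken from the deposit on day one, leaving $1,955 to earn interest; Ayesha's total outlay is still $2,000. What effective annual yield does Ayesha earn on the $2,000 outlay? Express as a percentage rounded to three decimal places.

Value after one year: 1,955 × (1 + 0.0240/12)^12 = 1,955 × 1.024266 = $2,002.44.
Effective yield on the $2,000 outlay: 2,002.44 / 2,000 − 1 = 0.001220 = 0.122%.

0.122%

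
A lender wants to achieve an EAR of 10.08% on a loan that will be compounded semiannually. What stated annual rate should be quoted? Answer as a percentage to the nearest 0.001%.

(1 + r/2)^2 − 1 = 0.1008, so 1 + r/2 = 1.1008^(1/2).
r/2 = 0.049190, so r = 0.098380 = 9.838%.

9.838%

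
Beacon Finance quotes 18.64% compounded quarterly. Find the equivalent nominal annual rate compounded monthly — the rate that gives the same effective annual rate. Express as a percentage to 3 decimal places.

18.358%

EAR = (1 + 0.1864/4)^4 − 1 = 0.199839.
Solve (1 + r/12)^12 = 1.199839: r/12 = 1.199839^(1/12) − 1 = 0.015298, so r = 0.183577 = 18.358%.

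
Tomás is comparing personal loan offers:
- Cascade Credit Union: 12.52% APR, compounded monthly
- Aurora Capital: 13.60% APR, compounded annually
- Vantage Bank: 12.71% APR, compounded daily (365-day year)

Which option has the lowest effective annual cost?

Cascade Credit Union

Cascade Credit Union: (1 + 0.1252/12)^12 − 1 = 13.264%
Aurora Capital: compounded annually, EAR = 13.600%
Vantage Bank: (1 + 0.1271/365)^365 − 1 = 13.551%
The lowest effective annual rate is Cascade Credit Union at 13.264%.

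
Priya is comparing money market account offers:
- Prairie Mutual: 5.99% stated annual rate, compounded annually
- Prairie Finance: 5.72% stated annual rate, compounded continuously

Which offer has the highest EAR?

Prairie Mutual

Prairie Mutual: compounded annually, EAR = 5.990%
Prairie Finance: e^0.0572 − 1 = 5.887%
The highest effective annual rate is Prairie Mutual at 5.990%.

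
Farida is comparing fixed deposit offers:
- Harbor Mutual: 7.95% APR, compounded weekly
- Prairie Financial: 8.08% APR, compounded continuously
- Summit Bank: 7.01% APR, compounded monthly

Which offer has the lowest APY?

Harbor Mutual: (1 + 0.0795/52)^52 − 1 = 8.268%
Prairie Financial: e^0.0808 − 1 = 8.415%
Summit Bank: (1 + 0.0701/12)^12 − 1 = 7.240%
The lowest effective annual rate is Summit Bank at 7.240%.

Summit Bank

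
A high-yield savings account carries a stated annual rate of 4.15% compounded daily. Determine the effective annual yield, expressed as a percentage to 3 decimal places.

EAR = (1 + 0.0415/365)^365 − 1.
= 1.042371 − 1 = 4.237%.

4.237%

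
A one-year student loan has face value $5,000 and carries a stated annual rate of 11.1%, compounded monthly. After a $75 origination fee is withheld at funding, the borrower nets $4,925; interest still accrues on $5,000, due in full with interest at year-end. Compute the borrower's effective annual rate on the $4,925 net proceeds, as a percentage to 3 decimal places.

Amount owed after one year: 5,000 × (1 + 0.111/12)^12 = 5,000 × 1.116825 = $5,584.12.
Effective rate on net proceeds: 5,584.12 / 4,925 − 1 = 0.133832 = 13.383%.

13.383%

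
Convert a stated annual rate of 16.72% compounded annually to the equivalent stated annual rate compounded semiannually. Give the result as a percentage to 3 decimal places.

Compounded annually, EAR = nominal = 0.167200.
Solve (1 + r/2)^2 = 1.167200: r/2 = 1.167200^(1/2) − 1 = 0.080370, so r = 0.160741 = 16.074%.

16.074%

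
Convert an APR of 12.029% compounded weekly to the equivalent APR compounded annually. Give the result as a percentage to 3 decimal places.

EAR = (1 + 0.12029/52)^52 − 1 = 0.127667.
Compounded annually, the equivalent nominal rate is the EAR itself: 12.767%.

12.767%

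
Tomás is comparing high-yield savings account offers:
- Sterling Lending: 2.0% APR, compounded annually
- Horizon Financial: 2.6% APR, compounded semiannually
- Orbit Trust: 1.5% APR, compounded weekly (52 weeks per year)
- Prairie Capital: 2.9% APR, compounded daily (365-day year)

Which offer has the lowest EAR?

Orbit Trust

Sterling Lending: compounded annually, EAR = 2.000%
Horizon Financial: (1 + 0.026/2)^2 − 1 = 2.617%
Orbit Trust: (1 + 0.015/52)^52 − 1 = 1.511%
Prairie Capital: (1 + 0.029/365)^365 − 1 = 2.942%
The lowest effective annual rate is Orbit Trust at 1.511%.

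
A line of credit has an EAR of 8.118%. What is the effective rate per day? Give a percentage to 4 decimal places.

The per-day rate i satisfies (1 + i)^365 = 1 + 0.08118.
i = 1.08118^(1/365) − 1 = 0.0002139 = 0.0214%.

0.0214%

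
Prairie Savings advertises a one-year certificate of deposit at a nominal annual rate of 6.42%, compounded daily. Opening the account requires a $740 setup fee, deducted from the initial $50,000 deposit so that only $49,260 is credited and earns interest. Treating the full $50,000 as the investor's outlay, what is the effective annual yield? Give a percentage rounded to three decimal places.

Value after one year: 49,260 × (1 + 0.0642/365)^365 = 49,260 × 1.066300 = $52,525.92.
Effective yield on the $50,000 outlay: 52,525.92 / 50,000 − 1 = 0.050518 = 5.052%.

5.052%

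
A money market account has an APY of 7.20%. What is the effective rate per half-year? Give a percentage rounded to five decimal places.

The per-half-year rate i satisfies (1 + i)^2 = 1 + 0.0720.
i = 1.0720^(1/2) − 1 = 0.0353743 = 3.53743%.

3.53743%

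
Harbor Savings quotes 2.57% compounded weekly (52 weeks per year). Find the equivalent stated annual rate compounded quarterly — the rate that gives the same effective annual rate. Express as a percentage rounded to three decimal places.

2.578%

EAR = (1 + 0.0257/52)^52 − 1 = 0.026027.
Solve (1 + r/4)^4 = 1.026027: r/4 = 1.026027^(1/4) − 1 = 0.006444, so r = 0.025776 = 2.578%.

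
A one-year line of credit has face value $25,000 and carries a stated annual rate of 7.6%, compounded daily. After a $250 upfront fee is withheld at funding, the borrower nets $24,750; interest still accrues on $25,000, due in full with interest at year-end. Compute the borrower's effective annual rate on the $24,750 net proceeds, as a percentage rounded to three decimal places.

8.985%

Amount owed after one year: 25,000 × (1 + 0.076/365)^365 = 25,000 × 1.078954 = $26,973.85.
Effective rate on net proceeds: 26,973.85 / 24,750 − 1 = 0.089853 = 8.985%.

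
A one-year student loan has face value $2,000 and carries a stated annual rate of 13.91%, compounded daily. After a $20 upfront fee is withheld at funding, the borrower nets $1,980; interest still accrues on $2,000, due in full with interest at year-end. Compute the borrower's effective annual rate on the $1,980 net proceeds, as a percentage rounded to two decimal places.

Amount owed after one year: 2,000 × (1 + 0.1391/365)^365 = 2,000 × 1.149209 = $2,298.42.
Effective rate on net proceeds: 2,298.42 / 1,980 − 1 = 0.160817 = 16.08%.

16.08%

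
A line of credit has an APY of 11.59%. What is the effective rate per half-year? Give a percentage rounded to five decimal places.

The per-half-year rate i satisfies (1 + i)^2 = 1 + 0.1159.
i = 1.1159^(1/2) − 1 = 0.0563617 = 5.63617%.

5.63617%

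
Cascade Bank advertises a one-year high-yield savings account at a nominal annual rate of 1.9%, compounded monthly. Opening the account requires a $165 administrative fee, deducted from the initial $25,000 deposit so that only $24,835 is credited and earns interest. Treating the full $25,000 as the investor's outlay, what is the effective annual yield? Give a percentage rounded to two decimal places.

Value after one year: 24,835 × (1 + 0.019/12)^12 = 24,835 × 1.019166 = $25,311.00.
Effective yield on the $25,000 outlay: 25,311.00 / 25,000 − 1 = 0.012440 = 1.24%.

1.24%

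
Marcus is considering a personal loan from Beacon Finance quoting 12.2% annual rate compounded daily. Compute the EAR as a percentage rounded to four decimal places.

12.9731%

EAR = (1 + 0.122/365)^365 − 1.
= (1 + 0.000334)^365 − 1 = 1.129731 − 1 = 12.9731%.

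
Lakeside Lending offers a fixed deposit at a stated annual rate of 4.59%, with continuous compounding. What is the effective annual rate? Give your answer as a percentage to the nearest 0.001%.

4.697%

With continuous compounding, EAR = e^0.0459 − 1.
e^0.0459 = 1.046970, so EAR = 0.046970 = 4.697%.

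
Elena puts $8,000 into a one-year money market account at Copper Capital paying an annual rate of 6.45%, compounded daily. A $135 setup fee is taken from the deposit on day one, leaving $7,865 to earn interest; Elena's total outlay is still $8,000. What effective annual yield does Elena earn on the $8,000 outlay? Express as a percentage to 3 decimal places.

Value after one year: 7,865 × (1 + 0.0645/365)^365 = 7,865 × 1.066620 = $8,388.96.
Effective yield on the $8,000 outlay: 8,388.96 / 8,000 − 1 = 0.048620 = 4.862%.

4.862%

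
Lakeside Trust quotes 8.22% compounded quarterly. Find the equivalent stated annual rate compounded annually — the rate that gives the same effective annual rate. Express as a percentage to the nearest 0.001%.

8.477%

EAR = (1 + 0.0822/4)^4 − 1 = 0.084769.
Compounded annually, the equivalent nominal rate is the EAR itself: 8.477%.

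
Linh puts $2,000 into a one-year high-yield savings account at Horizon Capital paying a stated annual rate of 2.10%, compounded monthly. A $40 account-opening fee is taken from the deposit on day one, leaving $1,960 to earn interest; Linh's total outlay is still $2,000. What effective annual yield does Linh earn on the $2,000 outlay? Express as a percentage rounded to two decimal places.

Value after one year: 1,960 × (1 + 0.0210/12)^12 = 1,960 × 1.021203 = $2,001.56.
Effective yield on the $2,000 outlay: 2,001.56 / 2,000 − 1 = 0.000779 = 0.08%.

0.08%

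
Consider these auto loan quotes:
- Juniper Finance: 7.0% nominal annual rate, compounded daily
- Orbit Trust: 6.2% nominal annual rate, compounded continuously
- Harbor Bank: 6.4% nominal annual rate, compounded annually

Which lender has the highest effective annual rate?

Juniper Finance

Juniper Finance: (1 + 0.070/365)^365 − 1 = 7.250%
Orbit Trust: e^0.062 − 1 = 6.396%
Harbor Bank: compounded annually, EAR = 6.400%
The highest effective annual rate is Juniper Finance at 7.250%.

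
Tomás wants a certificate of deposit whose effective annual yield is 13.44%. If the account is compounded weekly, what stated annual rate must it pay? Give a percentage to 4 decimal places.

12.6257%

(1 + r/52)^52 − 1 = 0.1344, so 1 + r/52 = 1.1344^(1/52).
r/52 = 0.002428, so r = 0.126257 = 12.6257%.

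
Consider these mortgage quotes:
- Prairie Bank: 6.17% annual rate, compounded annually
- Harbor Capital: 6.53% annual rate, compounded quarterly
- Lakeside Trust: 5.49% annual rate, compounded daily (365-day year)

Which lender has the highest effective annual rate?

Harbor Capital

Prairie Bank: compounded annually, EAR = 6.170%
Harbor Capital: (1 + 0.0653/4)^4 − 1 = 6.692%
Lakeside Trust: (1 + 0.0549/365)^365 − 1 = 5.643%
The highest effective annual rate is Harbor Capital at 6.692%.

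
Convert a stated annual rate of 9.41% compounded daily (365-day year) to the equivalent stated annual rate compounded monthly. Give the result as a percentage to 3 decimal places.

EAR = (1 + 0.0941/365)^365 − 1 = 0.098656.
Solve (1 + r/12)^12 = 1.098656: r/12 = 1.098656^(1/12) − 1 = 0.007871, so r = 0.094458 = 9.446%.

9.446%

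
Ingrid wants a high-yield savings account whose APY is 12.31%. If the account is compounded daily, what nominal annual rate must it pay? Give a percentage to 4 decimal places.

11.6111%

(1 + r/365)^365 − 1 = 0.1231, so 1 + r/365 = 1.1231^(1/365).
r/365 = 0.000318, so r = 0.116111 = 11.6111%.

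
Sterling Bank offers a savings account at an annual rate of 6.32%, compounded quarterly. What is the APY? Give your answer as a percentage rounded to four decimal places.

6.4714%

EAR = (1 + 0.0632/4)^4 − 1.
= (1 + 0.015800)^4 − 1 = 1.064714 − 1 = 6.4714%.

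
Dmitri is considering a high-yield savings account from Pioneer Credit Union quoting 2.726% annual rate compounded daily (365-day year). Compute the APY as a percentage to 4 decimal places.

EAR = (1 + 0.02726/365)^365 − 1.
= 1.027634 − 1 = 2.7634%.

2.7634%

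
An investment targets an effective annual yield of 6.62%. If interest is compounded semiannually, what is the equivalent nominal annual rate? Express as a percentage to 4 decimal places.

6.5139%

(1 + r/2)^2 − 1 = 0.0662, so 1 + r/2 = 1.0662^(1/2).
r/2 = 0.032570, so r = 0.065139 = 6.5139%.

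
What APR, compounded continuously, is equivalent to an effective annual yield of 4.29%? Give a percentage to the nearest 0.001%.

Continuous: nominal r satisfies e^r − 1 = 0.0429.
r = ln(1 + 0.0429) = ln(1.0429) = 0.042005 = 4.201%.

4.201%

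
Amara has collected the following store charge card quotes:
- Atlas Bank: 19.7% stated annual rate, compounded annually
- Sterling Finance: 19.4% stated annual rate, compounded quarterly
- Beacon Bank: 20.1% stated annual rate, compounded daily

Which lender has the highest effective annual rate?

Atlas Bank: compounded annually, EAR = 19.700%
Sterling Finance: (1 + 0.194/4)^4 − 1 = 20.858%
Beacon Bank: (1 + 0.201/365)^365 − 1 = 22.256%
The highest effective annual rate is Beacon Bank at 22.256%.

Beacon Bank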